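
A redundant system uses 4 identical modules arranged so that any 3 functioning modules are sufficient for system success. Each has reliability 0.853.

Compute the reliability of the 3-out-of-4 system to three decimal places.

0.894

R = Σ_{i=3}^{4} C(4,i) p^i (1−p)^{4−i} with p = 0.853
C(4,3)·0.853^3·0.147^1 = 0.36494
C(4,4)·0.853^4·0.147^0 = 0.52941
Sum = 0.894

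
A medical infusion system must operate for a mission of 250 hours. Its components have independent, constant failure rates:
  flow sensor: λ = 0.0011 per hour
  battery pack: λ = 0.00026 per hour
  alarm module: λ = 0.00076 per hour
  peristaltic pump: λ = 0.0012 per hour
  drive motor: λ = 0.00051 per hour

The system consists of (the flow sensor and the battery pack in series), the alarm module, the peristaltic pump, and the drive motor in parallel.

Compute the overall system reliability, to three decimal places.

R(flow sensor) = exp(−0.0011 × 250) = 0.75957
R(battery pack) = exp(−0.00026 × 250) = 0.93707
R(alarm module) = exp(−0.00076 × 250) = 0.82696
R(peristaltic pump) = exp(−0.0012 × 250) = 0.74082
R(drive motor) = exp(−0.00051 × 250) = 0.88029
Series (flow sensor and battery pack): 0.75957 × 0.93707 = 0.71177
Parallel ([0.71177], alarm module, peristaltic pump, and drive motor): 1 − (1 − 0.71177)(1 − 0.82696)(1 − 0.74082)(1 − 0.88029) = 0.998

0.998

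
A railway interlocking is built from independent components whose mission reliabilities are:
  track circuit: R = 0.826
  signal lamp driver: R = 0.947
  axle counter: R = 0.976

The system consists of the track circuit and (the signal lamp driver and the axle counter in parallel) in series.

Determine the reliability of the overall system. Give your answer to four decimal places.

0.8249

Parallel (signal lamp driver and axle counter): 1 − (1 − 0.947000)(1 − 0.976000) = 0.998728
Series (track circuit and [0.998728]): 0.826000 × 0.998728 = 0.8249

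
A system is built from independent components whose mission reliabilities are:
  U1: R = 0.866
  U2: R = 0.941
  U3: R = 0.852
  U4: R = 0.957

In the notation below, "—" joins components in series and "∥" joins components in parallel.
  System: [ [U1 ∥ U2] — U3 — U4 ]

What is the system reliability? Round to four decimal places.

Parallel (U1 and U2): 1 − (1 − 0.866000)(1 − 0.941000) = 0.992094
Series ([0.992094], U3, and U4): 0.992094 × 0.852000 × 0.957000 = 0.8089

0.8089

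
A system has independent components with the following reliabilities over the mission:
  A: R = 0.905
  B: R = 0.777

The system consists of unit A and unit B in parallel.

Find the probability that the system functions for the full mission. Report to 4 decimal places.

Parallel (A and B): 1 − (1 − 0.905000)(1 − 0.777000) = 0.9788

0.9788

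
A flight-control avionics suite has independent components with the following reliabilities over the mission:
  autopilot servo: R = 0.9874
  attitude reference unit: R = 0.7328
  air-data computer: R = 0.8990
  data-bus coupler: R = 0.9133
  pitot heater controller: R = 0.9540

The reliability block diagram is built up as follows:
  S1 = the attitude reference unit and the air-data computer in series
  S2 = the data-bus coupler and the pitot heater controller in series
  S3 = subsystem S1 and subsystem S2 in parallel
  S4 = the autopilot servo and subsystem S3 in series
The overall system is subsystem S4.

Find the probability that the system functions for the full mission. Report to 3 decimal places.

Series (attitude reference unit and air-data computer): 0.73280 × 0.89900 = 0.65879
Series (data-bus coupler and pitot heater controller): 0.91330 × 0.95400 = 0.87129
Parallel ([0.65879] and [0.87129]): 1 − (1 − 0.65879)(1 − 0.87129) = 0.95608
Series (autopilot servo and [0.95608]): 0.98740 × 0.95608 = 0.944

0.944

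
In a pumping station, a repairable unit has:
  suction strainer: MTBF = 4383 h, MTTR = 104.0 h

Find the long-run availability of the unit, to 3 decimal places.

0.977

A(suction strainer) = MTBF/(MTBF+MTTR) = 4383/(4383+104.0) = 0.977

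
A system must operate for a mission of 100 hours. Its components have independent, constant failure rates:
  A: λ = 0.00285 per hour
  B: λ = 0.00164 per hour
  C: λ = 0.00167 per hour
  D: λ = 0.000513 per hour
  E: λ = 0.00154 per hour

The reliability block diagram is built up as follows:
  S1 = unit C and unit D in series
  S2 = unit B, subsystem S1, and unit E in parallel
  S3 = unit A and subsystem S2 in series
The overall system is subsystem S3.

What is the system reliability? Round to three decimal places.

0.749

R(A) = exp(−0.00285 × 100) = 0.75201
R(B) = exp(−0.00164 × 100) = 0.84874
R(C) = exp(−0.00167 × 100) = 0.84620
R(D) = exp(−0.000513 × 100) = 0.94999
R(E) = exp(−0.00154 × 100) = 0.85727
Series (C and D): 0.84620 × 0.94999 = 0.80388
Parallel (B, [0.80388], and E): 1 − (1 − 0.84874)(1 − 0.80388)(1 − 0.85727) = 0.99577
Series (A and [0.99577]): 0.75201 × 0.99577 = 0.749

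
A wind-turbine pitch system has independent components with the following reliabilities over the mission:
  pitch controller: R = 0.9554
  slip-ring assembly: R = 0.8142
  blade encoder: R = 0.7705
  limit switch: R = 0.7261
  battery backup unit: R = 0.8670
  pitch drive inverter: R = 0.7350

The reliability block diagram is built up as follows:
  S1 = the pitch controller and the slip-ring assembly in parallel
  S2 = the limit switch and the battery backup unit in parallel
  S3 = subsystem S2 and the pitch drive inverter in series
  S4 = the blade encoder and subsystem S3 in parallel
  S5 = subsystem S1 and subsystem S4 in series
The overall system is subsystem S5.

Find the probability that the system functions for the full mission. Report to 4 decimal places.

0.9253

Parallel (pitch controller and slip-ring assembly): 1 − (1 − 0.955400)(1 − 0.814200) = 0.991713
Parallel (limit switch and battery backup unit): 1 − (1 − 0.726100)(1 − 0.867000) = 0.963571
Series ([0.963571] and pitch drive inverter): 0.963571 × 0.735000 = 0.708225
Parallel (blade encoder and [0.708225]): 1 − (1 − 0.770500)(1 − 0.708225) = 0.933038
Series ([0.991713] and [0.933038]): 0.991713 × 0.933038 = 0.9253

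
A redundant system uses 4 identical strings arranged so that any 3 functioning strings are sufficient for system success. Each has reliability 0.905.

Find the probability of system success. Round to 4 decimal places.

R = Σ_{i=3}^{4} C(4,i) p^i (1−p)^{4−i} with p = 0.905
C(4,3)·0.905^3·0.095^1 = 0.281663
C(4,4)·0.905^4·0.095^0 = 0.670802
Sum = 0.9525

0.9525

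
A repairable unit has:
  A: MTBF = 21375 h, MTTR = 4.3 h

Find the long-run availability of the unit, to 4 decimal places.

0.9998

A(A) = MTBF/(MTBF+MTTR) = 21375/(21375+4.3) = 0.9998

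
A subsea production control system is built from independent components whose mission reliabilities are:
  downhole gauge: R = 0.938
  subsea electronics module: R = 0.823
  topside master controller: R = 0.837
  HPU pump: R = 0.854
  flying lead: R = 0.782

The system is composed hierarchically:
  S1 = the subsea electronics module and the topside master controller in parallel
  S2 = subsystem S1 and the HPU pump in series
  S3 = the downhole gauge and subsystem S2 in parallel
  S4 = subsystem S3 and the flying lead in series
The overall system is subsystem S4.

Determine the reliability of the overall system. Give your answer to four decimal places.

Parallel (subsea electronics module and topside master controller): 1 − (1 − 0.823000)(1 − 0.837000) = 0.971149
Series ([0.971149] and HPU pump): 0.971149 × 0.854000 = 0.829361
Parallel (downhole gauge and [0.829361]): 1 − (1 − 0.938000)(1 − 0.829361) = 0.989420
Series ([0.989420] and flying lead): 0.989420 × 0.782000 = 0.7737

0.7737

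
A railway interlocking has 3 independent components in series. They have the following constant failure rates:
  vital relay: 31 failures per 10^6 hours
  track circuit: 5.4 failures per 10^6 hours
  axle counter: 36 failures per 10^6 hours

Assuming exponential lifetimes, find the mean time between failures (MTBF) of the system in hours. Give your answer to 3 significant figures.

Series of exponential components: λ_sys = Σ λ_i
λ_sys = 0.000031 + 0.0000054 + 0.000036 = 7.2400e-05 /h
MTBF = 1 / λ_sys = 13800 h

13800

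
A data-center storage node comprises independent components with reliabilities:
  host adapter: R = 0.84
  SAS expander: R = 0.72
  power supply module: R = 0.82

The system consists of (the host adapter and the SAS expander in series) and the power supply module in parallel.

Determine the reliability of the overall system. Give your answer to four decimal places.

Series (host adapter and SAS expander): 0.840000 × 0.720000 = 0.604800
Parallel ([0.604800] and power supply module): 1 − (1 − 0.604800)(1 − 0.820000) = 0.9289

0.9289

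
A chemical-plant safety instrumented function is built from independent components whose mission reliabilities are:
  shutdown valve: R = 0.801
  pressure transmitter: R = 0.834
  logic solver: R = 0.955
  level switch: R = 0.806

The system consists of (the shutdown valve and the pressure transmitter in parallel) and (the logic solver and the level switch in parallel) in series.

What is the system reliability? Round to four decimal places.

Parallel (shutdown valve and pressure transmitter): 1 − (1 − 0.801000)(1 − 0.834000) = 0.966966
Parallel (logic solver and level switch): 1 − (1 − 0.955000)(1 − 0.806000) = 0.991270
Series ([0.966966] and [0.991270]): 0.966966 × 0.991270 = 0.9585

0.9585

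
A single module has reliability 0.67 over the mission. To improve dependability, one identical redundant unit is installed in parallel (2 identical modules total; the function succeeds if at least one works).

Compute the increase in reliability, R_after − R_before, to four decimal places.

R_before = 0.67
R_after = 1 − (1 − 0.67)^2 = 0.8911
ΔR = 0.8911 − 0.67 = 0.2211

0.2211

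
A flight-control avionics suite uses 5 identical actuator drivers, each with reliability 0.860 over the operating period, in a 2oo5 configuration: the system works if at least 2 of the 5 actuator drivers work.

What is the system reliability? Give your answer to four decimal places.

0.9983

R = Σ_{i=2}^{5} C(5,i) p^i (1−p)^{5−i} with p = 0.860
C(5,2)·0.860^2·0.140^3 = 0.020295
C(5,3)·0.860^3·0.140^2 = 0.124667
C(5,4)·0.860^4·0.140^1 = 0.382906
C(5,5)·0.860^5·0.140^0 = 0.470427
Sum = 0.9983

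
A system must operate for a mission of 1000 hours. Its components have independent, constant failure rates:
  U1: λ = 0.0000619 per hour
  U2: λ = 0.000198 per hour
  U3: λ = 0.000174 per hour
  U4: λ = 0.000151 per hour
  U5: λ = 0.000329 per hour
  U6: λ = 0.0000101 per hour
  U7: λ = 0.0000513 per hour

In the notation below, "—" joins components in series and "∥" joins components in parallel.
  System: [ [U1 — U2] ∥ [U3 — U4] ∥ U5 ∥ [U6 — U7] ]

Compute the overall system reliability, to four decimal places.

R(U1) = exp(−0.0000619 × 1000) = 0.939977
R(U2) = exp(−0.000198 × 1000) = 0.820370
R(U3) = exp(−0.000174 × 1000) = 0.840297
R(U4) = exp(−0.000151 × 1000) = 0.859848
R(U5) = exp(−0.000329 × 1000) = 0.719643
R(U6) = exp(−0.0000101 × 1000) = 0.989951
R(U7) = exp(−0.0000513 × 1000) = 0.949994
Series (U1 and U2): 0.939977 × 0.820370 = 0.771129
Series (U3 and U4): 0.840297 × 0.859848 = 0.722528
Series (U6 and U7): 0.989951 × 0.949994 = 0.940448
Parallel ([0.771129], [0.722528], U5, and [0.940448]): 1 − (1 − 0.771129)(1 − 0.722528)(1 − 0.719643)(1 − 0.940448) = 0.9989

0.9989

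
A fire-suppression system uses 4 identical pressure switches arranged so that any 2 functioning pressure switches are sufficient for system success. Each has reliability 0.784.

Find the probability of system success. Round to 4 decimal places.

0.9662

R = Σ_{i=2}^{4} C(4,i) p^i (1−p)^{4−i} with p = 0.784
C(4,2)·0.784^2·0.216^2 = 0.172064
C(4,3)·0.784^3·0.216^1 = 0.416353
C(4,4)·0.784^4·0.216^0 = 0.377802
Sum = 0.9662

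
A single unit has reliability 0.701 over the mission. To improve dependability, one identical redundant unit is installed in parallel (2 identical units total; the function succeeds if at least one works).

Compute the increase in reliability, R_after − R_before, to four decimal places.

R_before = 0.701
R_after = 1 − (1 − 0.701)^2 = 0.9106
ΔR = 0.9106 − 0.701 = 0.2096

0.2096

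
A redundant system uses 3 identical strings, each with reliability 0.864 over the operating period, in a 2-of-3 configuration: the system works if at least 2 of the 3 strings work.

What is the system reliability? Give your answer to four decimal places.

0.9495

R = Σ_{i=2}^{3} C(3,i) p^i (1−p)^{3−i} with p = 0.864
C(3,2)·0.864^2·0.136^1 = 0.304570
C(3,3)·0.864^3·0.136^0 = 0.644973
Sum = 0.9495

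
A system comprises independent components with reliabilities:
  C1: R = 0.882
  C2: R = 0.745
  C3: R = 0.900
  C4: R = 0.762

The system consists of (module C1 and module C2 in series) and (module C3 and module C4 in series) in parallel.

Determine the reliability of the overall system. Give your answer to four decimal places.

Series (C1 and C2): 0.882000 × 0.745000 = 0.657090
Series (C3 and C4): 0.900000 × 0.762000 = 0.685800
Parallel ([0.657090] and [0.685800]): 1 − (1 − 0.657090)(1 − 0.685800) = 0.8923

0.8923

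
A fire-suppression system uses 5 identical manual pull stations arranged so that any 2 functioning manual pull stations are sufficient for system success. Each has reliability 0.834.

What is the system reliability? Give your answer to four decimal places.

0.9967

R = Σ_{i=2}^{5} C(5,i) p^i (1−p)^{5−i} with p = 0.834
C(5,2)·0.834^2·0.166^3 = 0.031817
C(5,3)·0.834^3·0.166^2 = 0.159851
C(5,4)·0.834^4·0.166^1 = 0.401552
C(5,5)·0.834^5·0.166^0 = 0.403488
Sum = 0.9967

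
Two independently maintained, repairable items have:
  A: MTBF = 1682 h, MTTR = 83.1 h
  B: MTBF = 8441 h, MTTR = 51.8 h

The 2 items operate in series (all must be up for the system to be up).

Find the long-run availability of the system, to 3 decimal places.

0.947

A(A) = MTBF/(MTBF+MTTR) = 1682/(1682+83.1) = 0.952921
A(B) = MTBF/(MTBF+MTTR) = 8441/(8441+51.8) = 0.993901
Series availability: 0.952921 × 0.993901 = 0.947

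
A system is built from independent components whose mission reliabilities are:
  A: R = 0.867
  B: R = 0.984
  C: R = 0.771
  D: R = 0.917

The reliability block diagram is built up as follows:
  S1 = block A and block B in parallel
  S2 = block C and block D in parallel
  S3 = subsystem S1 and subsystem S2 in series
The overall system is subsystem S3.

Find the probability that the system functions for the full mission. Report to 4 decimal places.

0.9789

Parallel (A and B): 1 − (1 − 0.867000)(1 − 0.984000) = 0.997872
Parallel (C and D): 1 − (1 − 0.771000)(1 − 0.917000) = 0.980993
Series ([0.997872] and [0.980993]): 0.997872 × 0.980993 = 0.9789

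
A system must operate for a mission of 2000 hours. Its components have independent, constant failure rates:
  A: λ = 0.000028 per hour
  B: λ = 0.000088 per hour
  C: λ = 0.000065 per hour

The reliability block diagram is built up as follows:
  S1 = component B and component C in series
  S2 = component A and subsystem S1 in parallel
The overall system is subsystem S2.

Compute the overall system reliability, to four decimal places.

0.9856

R(A) = exp(−0.000028 × 2000) = 0.945539
R(B) = exp(−0.000088 × 2000) = 0.838618
R(C) = exp(−0.000065 × 2000) = 0.878095
Series (B and C): 0.838618 × 0.878095 = 0.736386
Parallel (A and [0.736386]): 1 − (1 − 0.945539)(1 − 0.736386) = 0.9856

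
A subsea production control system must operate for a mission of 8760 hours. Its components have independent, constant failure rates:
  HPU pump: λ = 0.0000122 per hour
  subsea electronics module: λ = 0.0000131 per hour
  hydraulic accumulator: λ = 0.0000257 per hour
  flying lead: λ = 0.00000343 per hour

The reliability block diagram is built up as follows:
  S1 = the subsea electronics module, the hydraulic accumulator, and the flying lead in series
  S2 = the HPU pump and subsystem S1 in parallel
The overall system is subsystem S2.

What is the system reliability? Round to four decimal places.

R(HPU pump) = exp(−0.0000122 × 8760) = 0.898641
R(subsea electronics module) = exp(−0.0000131 × 8760) = 0.891584
R(hydraulic accumulator) = exp(−0.0000257 × 8760) = 0.798411
R(flying lead) = exp(−0.00000343 × 8760) = 0.970400
Series (subsea electronics module, hydraulic accumulator, and flying lead): 0.891584 × 0.798411 × 0.970400 = 0.690780
Parallel (HPU pump and [0.690780]): 1 − (1 − 0.898641)(1 − 0.690780) = 0.9687

0.9687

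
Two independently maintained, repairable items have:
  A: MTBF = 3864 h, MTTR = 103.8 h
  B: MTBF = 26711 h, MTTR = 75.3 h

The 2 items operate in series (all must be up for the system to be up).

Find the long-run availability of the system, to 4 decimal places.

0.9711

A(A) = MTBF/(MTBF+MTTR) = 3864/(3864+103.8) = 0.973839
A(B) = MTBF/(MTBF+MTTR) = 26711/(26711+75.3) = 0.997189
Series availability: 0.973839 × 0.997189 = 0.9711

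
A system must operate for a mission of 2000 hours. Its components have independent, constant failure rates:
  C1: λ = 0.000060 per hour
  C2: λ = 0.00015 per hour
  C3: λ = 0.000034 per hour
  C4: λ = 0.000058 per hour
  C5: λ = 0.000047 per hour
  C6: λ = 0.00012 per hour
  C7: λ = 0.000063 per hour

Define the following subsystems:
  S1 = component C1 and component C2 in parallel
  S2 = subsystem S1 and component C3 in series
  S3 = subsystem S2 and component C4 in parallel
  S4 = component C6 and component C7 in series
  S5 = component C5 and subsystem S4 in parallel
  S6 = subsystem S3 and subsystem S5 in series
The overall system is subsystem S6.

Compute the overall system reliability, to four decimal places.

R(C1) = exp(−0.000060 × 2000) = 0.886920
R(C2) = exp(−0.00015 × 2000) = 0.740818
R(C3) = exp(−0.000034 × 2000) = 0.934260
R(C4) = exp(−0.000058 × 2000) = 0.890475
R(C5) = exp(−0.000047 × 2000) = 0.910283
R(C6) = exp(−0.00012 × 2000) = 0.786628
R(C7) = exp(−0.000063 × 2000) = 0.881615
Parallel (C1 and C2): 1 − (1 − 0.886920)(1 − 0.740818) = 0.970692
Series ([0.970692] and C3): 0.970692 × 0.934260 = 0.906879
Parallel ([0.906879] and C4): 1 − (1 − 0.906879)(1 − 0.890475) = 0.989801
Series (C6 and C7): 0.786628 × 0.881615 = 0.693503
Parallel (C5 and [0.693503]): 1 − (1 − 0.910283)(1 − 0.693503) = 0.972502
Series ([0.989801] and [0.972502]): 0.989801 × 0.972502 = 0.9626

0.9626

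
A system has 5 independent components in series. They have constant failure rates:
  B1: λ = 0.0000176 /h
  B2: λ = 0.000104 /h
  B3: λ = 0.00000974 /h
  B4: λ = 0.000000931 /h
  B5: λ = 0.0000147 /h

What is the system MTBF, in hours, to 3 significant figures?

6800

Series of exponential components: λ_sys = Σ λ_i
λ_sys = 0.0000176 + 0.000104 + 0.00000974 + 0.000000931 + 0.0000147 = 1.4697e-04 /h
MTBF = 1 / λ_sys = 6800 h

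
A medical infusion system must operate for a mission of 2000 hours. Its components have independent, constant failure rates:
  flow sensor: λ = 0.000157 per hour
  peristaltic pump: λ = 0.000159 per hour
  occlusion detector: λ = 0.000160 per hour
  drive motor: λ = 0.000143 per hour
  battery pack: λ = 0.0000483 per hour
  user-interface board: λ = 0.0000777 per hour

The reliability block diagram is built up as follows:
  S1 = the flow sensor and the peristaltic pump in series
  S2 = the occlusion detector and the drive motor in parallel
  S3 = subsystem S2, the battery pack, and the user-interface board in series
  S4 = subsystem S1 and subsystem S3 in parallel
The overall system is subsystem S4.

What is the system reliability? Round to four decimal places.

R(flow sensor) = exp(−0.000157 × 2000) = 0.730519
R(peristaltic pump) = exp(−0.000159 × 2000) = 0.727603
R(occlusion detector) = exp(−0.000160 × 2000) = 0.726149
R(drive motor) = exp(−0.000143 × 2000) = 0.751263
R(battery pack) = exp(−0.0000483 × 2000) = 0.907919
R(user-interface board) = exp(−0.0000777 × 2000) = 0.856073
Series (flow sensor and peristaltic pump): 0.730519 × 0.727603 = 0.531528
Parallel (occlusion detector and drive motor): 1 − (1 − 0.726149)(1 − 0.751263) = 0.931883
Series ([0.931883], battery pack, and user-interface board): 0.931883 × 0.907919 × 0.856073 = 0.724301
Parallel ([0.531528] and [0.724301]): 1 − (1 − 0.531528)(1 − 0.724301) = 0.8708

0.8708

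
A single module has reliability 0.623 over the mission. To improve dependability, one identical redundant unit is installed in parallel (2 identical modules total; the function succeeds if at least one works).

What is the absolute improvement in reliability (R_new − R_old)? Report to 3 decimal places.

0.235

R_before = 0.623
R_after = 1 − (1 − 0.623)^2 = 0.858
ΔR = 0.858 − 0.623 = 0.235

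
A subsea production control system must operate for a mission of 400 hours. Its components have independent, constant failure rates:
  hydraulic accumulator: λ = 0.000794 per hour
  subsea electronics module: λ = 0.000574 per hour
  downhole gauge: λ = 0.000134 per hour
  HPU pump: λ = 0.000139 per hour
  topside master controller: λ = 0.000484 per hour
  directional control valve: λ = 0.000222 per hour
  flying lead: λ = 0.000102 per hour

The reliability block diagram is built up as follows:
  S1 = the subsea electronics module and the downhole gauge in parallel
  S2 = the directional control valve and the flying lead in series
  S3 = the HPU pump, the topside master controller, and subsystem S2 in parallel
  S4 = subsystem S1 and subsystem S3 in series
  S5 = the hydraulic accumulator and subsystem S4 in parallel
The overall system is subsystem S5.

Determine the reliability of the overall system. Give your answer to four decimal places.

0.9968

R(hydraulic accumulator) = exp(−0.000794 × 400) = 0.727894
R(subsea electronics module) = exp(−0.000574 × 400) = 0.794851
R(downhole gauge) = exp(−0.000134 × 400) = 0.947811
R(HPU pump) = exp(−0.000139 × 400) = 0.945917
R(topside master controller) = exp(−0.000484 × 400) = 0.823987
R(directional control valve) = exp(−0.000222 × 400) = 0.915029
R(flying lead) = exp(−0.000102 × 400) = 0.960021
Parallel (subsea electronics module and downhole gauge): 1 − (1 − 0.794851)(1 − 0.947811) = 0.989293
Series (directional control valve and flying lead): 0.915029 × 0.960021 = 0.878447
Parallel (HPU pump, topside master controller, and [0.878447]): 1 − (1 − 0.945917)(1 − 0.823987)(1 − 0.878447) = 0.998843
Series ([0.989293] and [0.998843]): 0.989293 × 0.998843 = 0.988148
Parallel (hydraulic accumulator and [0.988148]): 1 − (1 − 0.727894)(1 − 0.988148) = 0.9968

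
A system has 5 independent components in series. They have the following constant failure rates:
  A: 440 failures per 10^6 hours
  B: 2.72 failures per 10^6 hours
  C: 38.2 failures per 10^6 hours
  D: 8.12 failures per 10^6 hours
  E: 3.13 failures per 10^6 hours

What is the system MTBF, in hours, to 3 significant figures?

Series of exponential components: λ_sys = Σ λ_i
λ_sys = 0.000440 + 0.00000272 + 0.0000382 + 0.00000812 + 0.00000313 = 4.9217e-04 /h
MTBF = 1 / λ_sys = 2030 h

2030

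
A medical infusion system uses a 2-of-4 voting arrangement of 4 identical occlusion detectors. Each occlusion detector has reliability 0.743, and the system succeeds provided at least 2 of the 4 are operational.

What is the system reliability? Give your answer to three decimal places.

R = Σ_{i=2}^{4} C(4,i) p^i (1−p)^{4−i} with p = 0.743
C(4,2)·0.743^2·0.257^2 = 0.21877
C(4,3)·0.743^3·0.257^1 = 0.42166
C(4,4)·0.743^4·0.257^0 = 0.30476
Sum = 0.945

0.945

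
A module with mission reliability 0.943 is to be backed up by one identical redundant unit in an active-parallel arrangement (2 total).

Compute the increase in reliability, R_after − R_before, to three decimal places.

R_before = 0.943
R_after = 1 − (1 − 0.943)^2 = 0.997
ΔR = 0.997 − 0.943 = 0.054

0.054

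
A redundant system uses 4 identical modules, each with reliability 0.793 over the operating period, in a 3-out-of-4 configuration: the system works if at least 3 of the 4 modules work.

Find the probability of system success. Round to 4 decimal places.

R = Σ_{i=3}^{4} C(4,i) p^i (1−p)^{4−i} with p = 0.793
C(4,3)·0.793^3·0.207^1 = 0.412905
C(4,4)·0.793^4·0.207^0 = 0.395451
Sum = 0.8084

0.8084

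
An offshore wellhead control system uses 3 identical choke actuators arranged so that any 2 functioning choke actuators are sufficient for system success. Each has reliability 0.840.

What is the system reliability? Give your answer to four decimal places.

0.9314

R = Σ_{i=2}^{3} C(3,i) p^i (1−p)^{3−i} with p = 0.840
C(3,2)·0.840^2·0.160^1 = 0.338688
C(3,3)·0.840^3·0.160^0 = 0.592704
Sum = 0.9314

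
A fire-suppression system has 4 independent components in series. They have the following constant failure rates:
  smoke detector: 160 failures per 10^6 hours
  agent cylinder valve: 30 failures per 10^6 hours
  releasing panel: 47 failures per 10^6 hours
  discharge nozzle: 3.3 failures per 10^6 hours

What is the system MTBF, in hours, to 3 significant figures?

4160

Series of exponential components: λ_sys = Σ λ_i
λ_sys = 0.00016 + 0.000030 + 0.000047 + 0.0000033 = 2.4030e-04 /h
MTBF = 1 / λ_sys = 4160 h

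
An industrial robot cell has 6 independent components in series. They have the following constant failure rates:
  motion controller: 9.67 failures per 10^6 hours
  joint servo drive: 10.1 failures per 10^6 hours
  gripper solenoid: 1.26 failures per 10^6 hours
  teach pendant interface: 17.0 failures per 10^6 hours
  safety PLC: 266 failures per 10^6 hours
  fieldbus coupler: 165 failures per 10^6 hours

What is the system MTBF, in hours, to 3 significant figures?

2130

Series of exponential components: λ_sys = Σ λ_i
λ_sys = 0.00000967 + 0.0000101 + 0.00000126 + 0.0000170 + 0.000266 + 0.000165 = 4.6903e-04 /h
MTBF = 1 / λ_sys = 2130 h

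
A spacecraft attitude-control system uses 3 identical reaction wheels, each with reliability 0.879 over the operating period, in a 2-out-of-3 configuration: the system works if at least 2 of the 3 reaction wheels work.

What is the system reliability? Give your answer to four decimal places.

R = Σ_{i=2}^{3} C(3,i) p^i (1−p)^{3−i} with p = 0.879
C(3,2)·0.879^2·0.121^1 = 0.280469
C(3,3)·0.879^3·0.121^0 = 0.679151
Sum = 0.9596

0.9596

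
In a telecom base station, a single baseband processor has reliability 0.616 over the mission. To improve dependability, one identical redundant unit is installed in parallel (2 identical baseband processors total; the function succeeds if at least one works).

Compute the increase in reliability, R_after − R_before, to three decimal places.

0.237

R_before = 0.616
R_after = 1 − (1 − 0.616)^2 = 0.853
ΔR = 0.853 − 0.616 = 0.237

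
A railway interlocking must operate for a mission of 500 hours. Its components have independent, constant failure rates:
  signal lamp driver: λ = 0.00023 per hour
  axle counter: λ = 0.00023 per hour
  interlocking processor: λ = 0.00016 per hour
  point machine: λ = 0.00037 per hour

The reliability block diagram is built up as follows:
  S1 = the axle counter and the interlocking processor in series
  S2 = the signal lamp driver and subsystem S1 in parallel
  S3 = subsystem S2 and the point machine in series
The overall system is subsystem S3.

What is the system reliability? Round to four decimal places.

0.8151

R(signal lamp driver) = exp(−0.00023 × 500) = 0.891366
R(axle counter) = exp(−0.00023 × 500) = 0.891366
R(interlocking processor) = exp(−0.00016 × 500) = 0.923116
R(point machine) = exp(−0.00037 × 500) = 0.831104
Series (axle counter and interlocking processor): 0.891366 × 0.923116 = 0.822834
Parallel (signal lamp driver and [0.822834]): 1 − (1 − 0.891366)(1 − 0.822834) = 0.980754
Series ([0.980754] and point machine): 0.980754 × 0.831104 = 0.8151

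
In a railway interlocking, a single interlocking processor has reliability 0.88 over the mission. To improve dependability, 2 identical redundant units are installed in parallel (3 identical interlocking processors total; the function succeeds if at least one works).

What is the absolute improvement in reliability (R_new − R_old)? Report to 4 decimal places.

R_before = 0.88
R_after = 1 − (1 − 0.88)^3 = 0.9983
ΔR = 0.9983 − 0.88 = 0.1183

0.1183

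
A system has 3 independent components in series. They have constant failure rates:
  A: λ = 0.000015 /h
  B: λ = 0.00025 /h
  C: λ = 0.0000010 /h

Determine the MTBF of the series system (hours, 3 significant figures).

3760

Series of exponential components: λ_sys = Σ λ_i
λ_sys = 0.000015 + 0.00025 + 0.0000010 = 2.6600e-04 /h
MTBF = 1 / λ_sys = 3760 h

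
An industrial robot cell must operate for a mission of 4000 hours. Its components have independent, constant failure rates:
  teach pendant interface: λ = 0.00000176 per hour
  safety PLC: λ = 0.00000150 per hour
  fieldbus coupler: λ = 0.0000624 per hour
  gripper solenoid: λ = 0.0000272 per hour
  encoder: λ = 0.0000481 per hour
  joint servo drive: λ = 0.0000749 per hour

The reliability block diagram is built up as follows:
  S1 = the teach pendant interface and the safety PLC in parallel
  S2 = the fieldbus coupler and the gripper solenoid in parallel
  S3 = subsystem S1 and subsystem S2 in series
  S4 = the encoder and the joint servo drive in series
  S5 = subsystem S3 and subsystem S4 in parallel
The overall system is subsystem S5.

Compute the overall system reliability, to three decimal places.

R(teach pendant interface) = exp(−0.00000176 × 4000) = 0.99298
R(safety PLC) = exp(−0.00000150 × 4000) = 0.99402
R(fieldbus coupler) = exp(−0.0000624 × 4000) = 0.77911
R(gripper solenoid) = exp(−0.0000272 × 4000) = 0.89691
R(encoder) = exp(−0.0000481 × 4000) = 0.82498
R(joint servo drive) = exp(−0.0000749 × 4000) = 0.74111
Parallel (teach pendant interface and safety PLC): 1 − (1 − 0.99298)(1 − 0.99402) = 0.99996
Parallel (fieldbus coupler and gripper solenoid): 1 − (1 − 0.77911)(1 − 0.89691) = 0.97723
Series ([0.99996] and [0.97723]): 0.99996 × 0.97723 = 0.97719
Series (encoder and joint servo drive): 0.82498 × 0.74111 = 0.61140
Parallel ([0.97719] and [0.61140]): 1 − (1 − 0.97719)(1 − 0.61140) = 0.991

0.991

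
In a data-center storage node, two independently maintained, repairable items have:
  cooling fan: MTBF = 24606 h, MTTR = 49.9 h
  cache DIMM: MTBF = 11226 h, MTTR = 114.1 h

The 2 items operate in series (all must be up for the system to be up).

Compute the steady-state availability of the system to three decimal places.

A(cooling fan) = MTBF/(MTBF+MTTR) = 24606/(24606+49.9) = 0.997976
A(cache DIMM) = MTBF/(MTBF+MTTR) = 11226/(11226+114.1) = 0.989938
Series availability: 0.997976 × 0.989938 = 0.988

0.988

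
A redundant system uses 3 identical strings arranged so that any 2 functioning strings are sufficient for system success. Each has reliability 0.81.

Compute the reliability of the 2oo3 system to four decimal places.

R = Σ_{i=2}^{3} C(3,i) p^i (1−p)^{3−i} with p = 0.81
C(3,2)·0.81^2·0.19^1 = 0.373977
C(3,3)·0.81^3·0.19^0 = 0.531441
Sum = 0.9054

0.9054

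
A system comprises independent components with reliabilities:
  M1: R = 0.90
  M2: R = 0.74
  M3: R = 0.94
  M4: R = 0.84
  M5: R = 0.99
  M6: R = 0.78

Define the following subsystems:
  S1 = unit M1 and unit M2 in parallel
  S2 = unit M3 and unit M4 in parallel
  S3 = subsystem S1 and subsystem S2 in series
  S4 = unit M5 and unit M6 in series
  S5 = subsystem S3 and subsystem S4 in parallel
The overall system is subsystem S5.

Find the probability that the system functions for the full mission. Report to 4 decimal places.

0.9919

Parallel (M1 and M2): 1 − (1 − 0.900000)(1 − 0.740000) = 0.974000
Parallel (M3 and M4): 1 − (1 − 0.940000)(1 − 0.840000) = 0.990400
Series ([0.974000] and [0.990400]): 0.974000 × 0.990400 = 0.964650
Series (M5 and M6): 0.990000 × 0.780000 = 0.772200
Parallel ([0.964650] and [0.772200]): 1 − (1 − 0.964650)(1 − 0.772200) = 0.9919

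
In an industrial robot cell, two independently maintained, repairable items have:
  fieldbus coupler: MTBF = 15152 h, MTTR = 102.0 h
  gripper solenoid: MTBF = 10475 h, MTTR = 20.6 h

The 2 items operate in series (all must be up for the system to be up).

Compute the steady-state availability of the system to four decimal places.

A(fieldbus coupler) = MTBF/(MTBF+MTTR) = 15152/(15152+102.0) = 0.993313
A(gripper solenoid) = MTBF/(MTBF+MTTR) = 10475/(10475+20.6) = 0.998037
Series availability: 0.993313 × 0.998037 = 0.9914

0.9914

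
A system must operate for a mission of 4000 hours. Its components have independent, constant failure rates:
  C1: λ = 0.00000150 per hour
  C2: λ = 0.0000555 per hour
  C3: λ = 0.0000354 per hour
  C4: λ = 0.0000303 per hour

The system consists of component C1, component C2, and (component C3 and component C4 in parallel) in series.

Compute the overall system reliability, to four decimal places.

R(C1) = exp(−0.00000150 × 4000) = 0.994018
R(C2) = exp(−0.0000555 × 4000) = 0.800915
R(C3) = exp(−0.0000354 × 4000) = 0.867968
R(C4) = exp(−0.0000303 × 4000) = 0.885857
Parallel (C3 and C4): 1 − (1 − 0.867968)(1 − 0.885857) = 0.984929
Series (C1, C2, and [0.984929]): 0.994018 × 0.800915 × 0.984929 = 0.7841

0.7841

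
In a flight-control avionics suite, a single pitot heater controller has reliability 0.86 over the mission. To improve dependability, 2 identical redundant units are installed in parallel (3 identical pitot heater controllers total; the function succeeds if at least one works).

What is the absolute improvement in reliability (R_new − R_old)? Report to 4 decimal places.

0.1373

R_before = 0.86
R_after = 1 − (1 − 0.86)^3 = 0.9973
ΔR = 0.9973 − 0.86 = 0.1373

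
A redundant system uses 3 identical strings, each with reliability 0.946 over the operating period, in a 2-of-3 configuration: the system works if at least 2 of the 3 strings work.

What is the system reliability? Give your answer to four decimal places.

R = Σ_{i=2}^{3} C(3,i) p^i (1−p)^{3−i} with p = 0.946
C(3,2)·0.946^2·0.054^1 = 0.144976
C(3,3)·0.946^3·0.054^0 = 0.846591
Sum = 0.9916

0.9916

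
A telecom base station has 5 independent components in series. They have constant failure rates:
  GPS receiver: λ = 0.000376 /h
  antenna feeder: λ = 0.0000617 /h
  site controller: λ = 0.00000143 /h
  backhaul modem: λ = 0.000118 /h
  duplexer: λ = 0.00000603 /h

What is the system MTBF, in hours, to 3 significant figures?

1780

Series of exponential components: λ_sys = Σ λ_i
λ_sys = 0.000376 + 0.0000617 + 0.00000143 + 0.000118 + 0.00000603 = 5.6316e-04 /h
MTBF = 1 / λ_sys = 1780 h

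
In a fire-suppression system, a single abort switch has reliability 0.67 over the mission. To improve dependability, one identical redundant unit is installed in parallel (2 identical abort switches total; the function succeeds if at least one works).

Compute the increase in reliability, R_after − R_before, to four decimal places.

R_before = 0.67
R_after = 1 − (1 − 0.67)^2 = 0.8911
ΔR = 0.8911 − 0.67 = 0.2211

0.2211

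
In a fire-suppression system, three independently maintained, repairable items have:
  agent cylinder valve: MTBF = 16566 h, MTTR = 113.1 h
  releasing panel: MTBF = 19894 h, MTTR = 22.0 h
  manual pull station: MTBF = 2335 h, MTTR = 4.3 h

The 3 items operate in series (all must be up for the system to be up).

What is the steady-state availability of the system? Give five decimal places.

A(agent cylinder valve) = MTBF/(MTBF+MTTR) = 16566/(16566+113.1) = 0.993219
A(releasing panel) = MTBF/(MTBF+MTTR) = 19894/(19894+22.0) = 0.998895
A(manual pull station) = MTBF/(MTBF+MTTR) = 2335/(2335+4.3) = 0.998162
Series availability: 0.993219 × 0.998895 × 0.998162 = 0.99030

0.99030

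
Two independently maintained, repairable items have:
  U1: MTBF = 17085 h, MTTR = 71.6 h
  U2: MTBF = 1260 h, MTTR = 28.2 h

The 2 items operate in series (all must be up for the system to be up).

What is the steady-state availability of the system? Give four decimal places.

A(U1) = MTBF/(MTBF+MTTR) = 17085/(17085+71.6) = 0.995827
A(U2) = MTBF/(MTBF+MTTR) = 1260/(1260+28.2) = 0.978109
Series availability: 0.995827 × 0.978109 = 0.9740

0.9740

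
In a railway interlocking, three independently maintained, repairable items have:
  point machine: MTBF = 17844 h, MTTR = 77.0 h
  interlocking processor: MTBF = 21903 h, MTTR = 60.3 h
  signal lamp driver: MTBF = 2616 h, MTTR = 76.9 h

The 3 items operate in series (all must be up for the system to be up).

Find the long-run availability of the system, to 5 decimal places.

0.96461

A(point machine) = MTBF/(MTBF+MTTR) = 17844/(17844+77.0) = 0.995703
A(interlocking processor) = MTBF/(MTBF+MTTR) = 21903/(21903+60.3) = 0.997255
A(signal lamp driver) = MTBF/(MTBF+MTTR) = 2616/(2616+76.9) = 0.971443
Series availability: 0.995703 × 0.997255 × 0.971443 = 0.96461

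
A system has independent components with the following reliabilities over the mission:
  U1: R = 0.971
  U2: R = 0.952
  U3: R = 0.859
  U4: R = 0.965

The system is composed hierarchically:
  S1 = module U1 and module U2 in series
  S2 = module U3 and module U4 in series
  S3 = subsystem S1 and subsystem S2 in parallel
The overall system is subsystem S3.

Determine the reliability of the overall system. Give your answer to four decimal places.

0.9871

Series (U1 and U2): 0.971000 × 0.952000 = 0.924392
Series (U3 and U4): 0.859000 × 0.965000 = 0.828935
Parallel ([0.924392] and [0.828935]): 1 − (1 − 0.924392)(1 − 0.828935) = 0.9871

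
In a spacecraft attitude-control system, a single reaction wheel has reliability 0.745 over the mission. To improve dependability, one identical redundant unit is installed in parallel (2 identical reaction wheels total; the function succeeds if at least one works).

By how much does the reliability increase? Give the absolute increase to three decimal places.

R_before = 0.745
R_after = 1 − (1 − 0.745)^2 = 0.935
ΔR = 0.935 − 0.745 = 0.190

0.190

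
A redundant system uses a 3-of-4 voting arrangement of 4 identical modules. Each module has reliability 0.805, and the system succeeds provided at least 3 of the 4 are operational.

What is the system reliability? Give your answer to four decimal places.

R = Σ_{i=3}^{4} C(4,i) p^i (1−p)^{4−i} with p = 0.805
C(4,3)·0.805^3·0.195^1 = 0.406895
C(4,4)·0.805^4·0.195^0 = 0.419936
Sum = 0.8268

0.8268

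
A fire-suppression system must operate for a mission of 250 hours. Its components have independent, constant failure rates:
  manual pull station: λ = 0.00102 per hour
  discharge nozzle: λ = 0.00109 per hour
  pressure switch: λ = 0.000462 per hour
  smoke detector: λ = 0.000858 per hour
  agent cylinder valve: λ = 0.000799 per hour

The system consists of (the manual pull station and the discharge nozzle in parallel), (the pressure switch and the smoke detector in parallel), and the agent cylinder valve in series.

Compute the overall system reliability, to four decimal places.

0.7586

R(manual pull station) = exp(−0.00102 × 250) = 0.774916
R(discharge nozzle) = exp(−0.00109 × 250) = 0.761473
R(pressure switch) = exp(−0.000462 × 250) = 0.890921
R(smoke detector) = exp(−0.000858 × 250) = 0.806945
R(agent cylinder valve) = exp(−0.000799 × 250) = 0.818935
Parallel (manual pull station and discharge nozzle): 1 − (1 − 0.774916)(1 − 0.761473) = 0.946311
Parallel (pressure switch and smoke detector): 1 − (1 − 0.890921)(1 − 0.806945) = 0.978942
Series ([0.946311], [0.978942], and agent cylinder valve): 0.946311 × 0.978942 × 0.818935 = 0.7586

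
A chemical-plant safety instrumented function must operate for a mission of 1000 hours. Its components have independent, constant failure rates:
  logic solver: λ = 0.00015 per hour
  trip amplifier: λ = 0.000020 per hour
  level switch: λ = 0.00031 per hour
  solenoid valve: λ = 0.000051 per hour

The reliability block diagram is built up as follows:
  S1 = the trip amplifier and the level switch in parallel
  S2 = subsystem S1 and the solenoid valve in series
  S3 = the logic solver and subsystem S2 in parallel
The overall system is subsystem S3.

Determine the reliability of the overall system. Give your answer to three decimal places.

R(logic solver) = exp(−0.00015 × 1000) = 0.86071
R(trip amplifier) = exp(−0.000020 × 1000) = 0.98020
R(level switch) = exp(−0.00031 × 1000) = 0.73345
R(solenoid valve) = exp(−0.000051 × 1000) = 0.95028
Parallel (trip amplifier and level switch): 1 − (1 − 0.98020)(1 − 0.73345) = 0.99472
Series ([0.99472] and solenoid valve): 0.99472 × 0.95028 = 0.94526
Parallel (logic solver and [0.94526]): 1 − (1 − 0.86071)(1 − 0.94526) = 0.992

0.992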